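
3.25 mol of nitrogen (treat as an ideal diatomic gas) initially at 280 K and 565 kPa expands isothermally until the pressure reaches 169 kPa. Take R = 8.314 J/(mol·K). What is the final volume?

V₁ = nRT₁/P₁ = 3.25×8.314×280/565 = 13.4 L.
Isothermal: T stays 280 K; PV = const ⇒ V₂ = 44.8 L, P₂ = 169 kPa.

44.8 L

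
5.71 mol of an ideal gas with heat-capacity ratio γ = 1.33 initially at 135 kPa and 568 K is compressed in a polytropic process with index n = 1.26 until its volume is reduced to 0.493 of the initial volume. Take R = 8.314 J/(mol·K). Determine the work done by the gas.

V₁ = nRT₁/P₁ = 5.71×8.314×568/135 = 200 L.
Polytropic n=1.26: T₂ = T₁(V₁/V₂)^(n−1) = 568×(2.03)^0.26 = 683 K; P₂ = P₁(V₁/V₂)^n = 329 kPa.
W = (P₁V₁−P₂V₂)/(n−1) = (135×200−329×98.5)/0.26 = -20900 J.

-20900 J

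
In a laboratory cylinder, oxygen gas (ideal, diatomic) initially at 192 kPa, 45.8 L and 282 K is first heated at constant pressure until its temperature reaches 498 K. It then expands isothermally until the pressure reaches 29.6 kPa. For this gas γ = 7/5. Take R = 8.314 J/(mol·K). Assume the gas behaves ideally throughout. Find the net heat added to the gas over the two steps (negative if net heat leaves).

n = P₁V₁/(RT₁) = 192×45.8/(8.314×282) = 3.75 mol.
Step 1 — Isobaric: P stays 192 kPa; V/T = const ⇒ T₂ = 498 K, V₂ = 80.9 L.
W = PΔV = 192×(80.9−45.8) kPa·L = 6740 J.
ΔU = nCvΔT = 3.75×20.8×(498−282) = 16800 J.
Q = ΔU + W = nCpΔT = 23600 J.
State after step 1: P = 192 kPa, V = 80.9 L, T = 498 K.
Step 2 — Isothermal: T stays 498 K; PV = const ⇒ V₂ = 525 L, P₂ = 29.6 kPa.
ΔU = 0 (ideal gas, T constant).
W = nRT ln(V₂/V₁) = 3.75×8.314×498×ln(6.49) = 29000 J.
Q = ΔU + W = 29000 J.
Net over both steps: W = 35800 J, Q = 52600 J, ΔU = 16800 J.

52600 J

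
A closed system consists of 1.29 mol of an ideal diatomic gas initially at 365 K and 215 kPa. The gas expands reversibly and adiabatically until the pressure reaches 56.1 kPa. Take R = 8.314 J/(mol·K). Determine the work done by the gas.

3120 J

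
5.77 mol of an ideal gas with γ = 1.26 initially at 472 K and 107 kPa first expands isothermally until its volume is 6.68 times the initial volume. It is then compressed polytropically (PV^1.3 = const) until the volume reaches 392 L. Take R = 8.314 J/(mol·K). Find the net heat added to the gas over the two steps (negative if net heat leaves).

V₁ = nRT₁/P₁ = 5.77×8.314×472/107 = 212 L.
Step 1 — Isothermal: T stays 472 K; PV = const ⇒ V₂ = 1410 L, P₂ = 16.0 kPa.
ΔU = 0 (ideal gas, T constant).
W = nRT ln(V₂/V₁) = 5.77×8.314×472×ln(6.68) = 43000 J.
Q = ΔU + W = 43000 J.
State after step 1: P = 16.0 kPa, V = 1410 L, T = 472 K.
Step 2 — Polytropic n=1.3: T₂ = T₁(V₁/V₂)^(n−1) = 472×(3.61)^0.30 = 694 K; P₂ = P₁(V₁/V₂)^n = 84.9 kPa.
W = (P₁V₁−P₂V₂)/(n−1) = (16.0×1410−84.9×392)/0.30 = -35400 J.
ΔU = nCvΔT = 5.77×32.0×(694−472) = 40900 J.
Q = ΔU + W = 5450 J.
Net over both steps: W = 7580 J, Q = 48500 J, ΔU = 40900 J.

48500 J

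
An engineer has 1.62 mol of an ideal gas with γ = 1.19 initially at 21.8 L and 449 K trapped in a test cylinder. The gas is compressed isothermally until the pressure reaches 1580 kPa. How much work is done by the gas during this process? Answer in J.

-10500 J

P₁ = nRT₁/V₁ = 1.62×8.314×449/21.8 = 277 kPa.
Isothermal: T stays 449 K; PV = const ⇒ V₂ = 3.83 L, P₂ = 1580 kPa.
W = nRT ln(V₂/V₁) = 1.62×8.314×449×ln(0.176) = -10500 J.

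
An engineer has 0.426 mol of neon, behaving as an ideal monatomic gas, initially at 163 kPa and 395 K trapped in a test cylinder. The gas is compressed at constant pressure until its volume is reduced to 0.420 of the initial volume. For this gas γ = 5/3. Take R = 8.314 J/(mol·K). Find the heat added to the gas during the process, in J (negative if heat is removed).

V₁ = nRT₁/P₁ = 0.426×8.314×395/163 = 8.58 L.
Isobaric: P stays 163 kPa; V/T = const ⇒ T₂ = 166 K, V₂ = 3.60 L.
W = PΔV = 163×(3.60−8.58) kPa·L = -811 J.
ΔU = nCvΔT = 0.426×12.5×(166−395) = -1220 J.
Q = ΔU + W = nCpΔT = -2030 J.

-2030 J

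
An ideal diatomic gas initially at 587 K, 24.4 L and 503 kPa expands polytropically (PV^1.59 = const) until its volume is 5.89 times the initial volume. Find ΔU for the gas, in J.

-19900 J

n = P₁V₁/(RT₁) = 503×24.4/(8.314×587) = 2.51 mol.
Polytropic n=1.59: T₂ = T₁(V₁/V₂)^(n−1) = 587×(0.170)^0.59 = 206 K; P₂ = P₁(V₁/V₂)^n = 30.0 kPa.
For an ideal gas ΔU = nCvΔT with Cv = (5/2)R = 20.8 J/(mol·K).
ΔU = 2.51×20.8×(206−587) = -19900 J.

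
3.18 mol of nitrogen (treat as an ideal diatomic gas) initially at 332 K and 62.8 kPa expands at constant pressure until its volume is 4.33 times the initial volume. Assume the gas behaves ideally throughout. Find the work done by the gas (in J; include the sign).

V₁ = nRT₁/P₁ = 3.18×8.314×332/62.8 = 140 L.
Isobaric: P stays 62.8 kPa; V/T = const ⇒ T₂ = 1440 K, V₂ = 605 L.
W = PΔV = 62.8×(605−140) kPa·L = 29200 J.

29200 J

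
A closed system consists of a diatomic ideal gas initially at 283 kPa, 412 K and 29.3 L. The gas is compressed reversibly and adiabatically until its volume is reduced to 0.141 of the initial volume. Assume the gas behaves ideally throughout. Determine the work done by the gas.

-24700 J

n = P₁V₁/(RT₁) = 283×29.3/(8.314×412) = 2.42 mol.
Adiabatic: TV^(γ−1) = const ⇒ T₂ = 412×(7.09)^0.400 = 902 K; PV^γ = const ⇒ P₂ = 4390 kPa.
ΔU = nCvΔT = 2.42×20.8×(902−412) = 24700 J.
Q = 0 for an adiabatic process, so W = −ΔU = -24700 J.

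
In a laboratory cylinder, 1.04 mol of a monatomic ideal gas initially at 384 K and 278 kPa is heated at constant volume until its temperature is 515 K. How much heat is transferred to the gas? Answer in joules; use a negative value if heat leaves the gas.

1700 J

V₁ = nRT₁/P₁ = 1.04×8.314×384/278 = 11.9 L.
Isochoric: V stays 11.9 L; P/T = const ⇒ T₂ = 515 K, P₂ = 373 kPa.
W = 0 (no volume change).
ΔU = nCvΔT = 1.04×12.5×(515−384) = 1700 J.
Q = ΔU = 1700 J.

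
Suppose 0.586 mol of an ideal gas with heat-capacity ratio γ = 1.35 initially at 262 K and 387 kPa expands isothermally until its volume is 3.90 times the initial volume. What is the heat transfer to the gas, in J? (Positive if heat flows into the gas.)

V₁ = nRT₁/P₁ = 0.586×8.314×262/387 = 3.30 L.
Isothermal: T stays 262 K; PV = const ⇒ V₂ = 12.9 L, P₂ = 99.2 kPa.
ΔU = 0 (ideal gas, T constant).
W = nRT ln(V₂/V₁) = 0.586×8.314×262×ln(3.90) = 1740 J.
Q = ΔU + W = 1740 J.

1740 J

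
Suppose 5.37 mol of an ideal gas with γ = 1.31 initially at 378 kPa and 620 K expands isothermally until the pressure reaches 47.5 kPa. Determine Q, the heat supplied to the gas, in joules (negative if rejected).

V₁ = nRT₁/P₁ = 5.37×8.314×620/378 = 73.2 L.
Isothermal: T stays 620 K; PV = const ⇒ V₂ = 583 L, P₂ = 47.5 kPa.
ΔU = 0 (ideal gas, T constant).
W = nRT ln(V₂/V₁) = 5.37×8.314×620×ln(7.96) = 57400 J.
Q = ΔU + W = 57400 J.

57400 J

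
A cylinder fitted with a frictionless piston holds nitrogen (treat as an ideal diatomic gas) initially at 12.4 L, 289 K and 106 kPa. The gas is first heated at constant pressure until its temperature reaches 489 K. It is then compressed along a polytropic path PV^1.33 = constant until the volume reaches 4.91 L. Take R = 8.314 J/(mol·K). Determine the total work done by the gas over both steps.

-3230 J

n = P₁V₁/(RT₁) = 106×12.4/(8.314×289) = 0.547 mol.
Step 1 — Isobaric: P stays 106 kPa; V/T = const ⇒ T₂ = 489 K, V₂ = 21.0 L.
W = PΔV = 106×(21.0−12.4) kPa·L = 910 J.
ΔU = nCvΔT = 0.547×20.8×(489−289) = 2270 J.
Q = ΔU + W = nCpΔT = 3180 J.
State after step 1: P = 106 kPa, V = 21.0 L, T = 489 K.
Step 2 — Polytropic n=1.33: T₂ = T₁(V₁/V₂)^(n−1) = 489×(4.27)^0.33 = 790 K; P₂ = P₁(V₁/V₂)^n = 731 kPa.
W = (P₁V₁−P₂V₂)/(n−1) = (106×21.0−731×4.91)/0.33 = -4140 J.
ΔU = nCvΔT = 0.547×20.8×(790−489) = 3420 J.
Q = ΔU + W = -725 J.
Net over both steps: W = -3230 J, Q = 2460 J, ΔU = 5690 J.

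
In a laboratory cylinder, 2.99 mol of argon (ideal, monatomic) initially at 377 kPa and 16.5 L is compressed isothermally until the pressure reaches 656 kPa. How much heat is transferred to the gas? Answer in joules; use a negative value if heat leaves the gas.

T₁ = P₁V₁/(nR) = 377×16.5/(2.99×8.314) = 250 K.
Isothermal: T stays 250 K; PV = const ⇒ V₂ = 9.48 L, P₂ = 656 kPa.
ΔU = 0 (ideal gas, T constant).
W = nRT ln(V₂/V₁) = 2.99×8.314×250×ln(0.575) = -3450 J.
Q = ΔU + W = -3450 J.

-3450 J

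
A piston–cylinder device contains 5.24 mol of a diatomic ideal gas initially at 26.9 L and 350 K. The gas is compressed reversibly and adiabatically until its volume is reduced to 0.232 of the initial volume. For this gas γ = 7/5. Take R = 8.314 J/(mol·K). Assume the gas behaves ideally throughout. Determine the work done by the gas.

P₁ = nRT₁/V₁ = 5.24×8.314×350/26.9 = 567 kPa.
Adiabatic: TV^(γ−1) = const ⇒ T₂ = 350×(4.31)^0.400 = 628 K; PV^γ = const ⇒ P₂ = 4380 kPa.
ΔU = nCvΔT = 5.24×20.8×(628−350) = 30300 J.
Q = 0 for an adiabatic process, so W = −ΔU = -30300 J.

-30300 J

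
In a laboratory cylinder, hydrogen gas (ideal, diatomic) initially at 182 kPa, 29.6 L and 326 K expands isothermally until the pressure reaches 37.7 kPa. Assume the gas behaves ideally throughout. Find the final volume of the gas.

143 L

Isothermal: T stays 326 K; PV = const ⇒ V₂ = 143 L, P₂ = 37.7 kPa.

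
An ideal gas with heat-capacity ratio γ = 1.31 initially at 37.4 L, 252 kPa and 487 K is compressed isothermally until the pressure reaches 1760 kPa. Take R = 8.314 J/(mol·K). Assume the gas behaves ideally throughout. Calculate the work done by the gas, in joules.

-18300 J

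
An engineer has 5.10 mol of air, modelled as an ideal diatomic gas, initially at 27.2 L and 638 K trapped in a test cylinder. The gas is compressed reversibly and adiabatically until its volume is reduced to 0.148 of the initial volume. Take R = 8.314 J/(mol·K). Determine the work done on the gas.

77600 J

P₁ = nRT₁/V₁ = 5.10×8.314×638/27.2 = 995 kPa.
Adiabatic: TV^(γ−1) = const ⇒ T₂ = 638×(6.76)^0.400 = 1370 K; PV^γ = const ⇒ P₂ = 14400 kPa.
ΔU = nCvΔT = 5.10×20.8×(1370−638) = 77600 J.
Q = 0 for an adiabatic process, so W = −ΔU = -77600 J.
Work done on the gas = −W_by = 77600 J.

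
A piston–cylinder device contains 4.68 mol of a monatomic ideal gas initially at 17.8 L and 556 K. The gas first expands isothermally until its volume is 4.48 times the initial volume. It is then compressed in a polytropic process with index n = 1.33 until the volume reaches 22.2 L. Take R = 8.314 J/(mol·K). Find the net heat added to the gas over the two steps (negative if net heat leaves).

P₁ = nRT₁/V₁ = 4.68×8.314×556/17.8 = 1220 kPa.
Step 1 — Isothermal: T stays 556 K; PV = const ⇒ V₂ = 79.7 L, P₂ = 271 kPa.
ΔU = 0 (ideal gas, T constant).
W = nRT ln(V₂/V₁) = 4.68×8.314×556×ln(4.48) = 32400 J.
Q = ΔU + W = 32400 J.
State after step 1: P = 271 kPa, V = 79.7 L, T = 556 K.
Step 2 — Polytropic n=1.33: T₂ = T₁(V₁/V₂)^(n−1) = 556×(3.59)^0.33 = 848 K; P₂ = P₁(V₁/V₂)^n = 1490 kPa.
W = (P₁V₁−P₂V₂)/(n−1) = (271×79.7−1490×22.2)/0.33 = -34400 J.
ΔU = nCvΔT = 4.68×12.5×(848−556) = 17000 J.
Q = ΔU + W = -17400 J.
Net over both steps: W = -1970 J, Q = 15100 J, ΔU = 17000 J.

15100 J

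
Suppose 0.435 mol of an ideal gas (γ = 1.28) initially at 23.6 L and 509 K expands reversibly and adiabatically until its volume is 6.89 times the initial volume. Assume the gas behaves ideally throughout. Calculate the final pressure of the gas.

6.59 kPa

P₁ = nRT₁/V₁ = 0.435×8.314×509/23.6 = 78.0 kPa.
Adiabatic: TV^(γ−1) = const ⇒ T₂ = 509×(0.145)^0.280 = 296 K; PV^γ = const ⇒ P₂ = 6.59 kPa.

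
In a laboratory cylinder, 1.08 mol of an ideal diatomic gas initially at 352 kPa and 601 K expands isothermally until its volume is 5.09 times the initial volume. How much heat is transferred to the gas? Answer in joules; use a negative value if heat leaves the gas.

8780 J

V₁ = nRT₁/P₁ = 1.08×8.314×601/352 = 15.3 L.
Isothermal: T stays 601 K; PV = const ⇒ V₂ = 78.0 L, P₂ = 69.2 kPa.
ΔU = 0 (ideal gas, T constant).
W = nRT ln(V₂/V₁) = 1.08×8.314×601×ln(5.09) = 8780 J.
Q = ΔU + W = 8780 J.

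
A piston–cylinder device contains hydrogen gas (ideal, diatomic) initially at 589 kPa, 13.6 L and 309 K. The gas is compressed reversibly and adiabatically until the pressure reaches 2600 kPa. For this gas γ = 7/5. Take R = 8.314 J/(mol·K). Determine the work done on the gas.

n = P₁V₁/(RT₁) = 589×13.6/(8.314×309) = 3.12 mol.
Adiabatic: T₂/T₁ = (P₂/P₁)^((γ−1)/γ) ⇒ T₂ = 309×(4.41)^0.286 = 472 K; V₂ = 4.71 L.
ΔU = nCvΔT = 3.12×20.8×(472−309) = 10600 J.
Q = 0 for an adiabatic process, so W = −ΔU = -10600 J.
Work done on the gas = −W_by = 10600 J.

10600 J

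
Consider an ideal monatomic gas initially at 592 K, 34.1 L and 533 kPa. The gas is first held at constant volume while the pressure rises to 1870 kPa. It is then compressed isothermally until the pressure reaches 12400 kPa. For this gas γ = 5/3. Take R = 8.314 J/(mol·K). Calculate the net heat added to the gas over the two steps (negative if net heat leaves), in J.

-52200 J

n = P₁V₁/(RT₁) = 533×34.1/(8.314×592) = 3.69 mol.
Step 1 — Isochoric: V stays 34.1 L; P/T = const ⇒ T₂ = 2080 K, P₂ = 1870 kPa.
W = 0 (no volume change).
ΔU = nCvΔT = 3.69×12.5×(2080−592) = 68400 J.
Q = ΔU = 68400 J.
State after step 1: P = 1870 kPa, V = 34.1 L, T = 2080 K.
Step 2 — Isothermal: T stays 2080 K; PV = const ⇒ V₂ = 5.14 L, P₂ = 12400 kPa.
ΔU = 0 (ideal gas, T constant).
W = nRT ln(V₂/V₁) = 3.69×8.314×2080×ln(0.151) = -121000 J.
Q = ΔU + W = -121000 J.
Net over both steps: W = -121000 J, Q = -52200 J, ΔU = 68400 J.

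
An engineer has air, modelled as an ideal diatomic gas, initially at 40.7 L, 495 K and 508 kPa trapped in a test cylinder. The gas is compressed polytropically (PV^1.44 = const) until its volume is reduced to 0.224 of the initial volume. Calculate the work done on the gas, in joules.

n = P₁V₁/(RT₁) = 508×40.7/(8.314×495) = 5.02 mol.
Polytropic n=1.44: T₂ = T₁(V₁/V₂)^(n−1) = 495×(4.46)^0.44 = 956 K; P₂ = P₁(V₁/V₂)^n = 4380 kPa.
W = (P₁V₁−P₂V₂)/(n−1) = (508×40.7−4380×9.12)/0.44 = -43800 J.
Work done on the gas = −W_by = 43800 J.

43800 J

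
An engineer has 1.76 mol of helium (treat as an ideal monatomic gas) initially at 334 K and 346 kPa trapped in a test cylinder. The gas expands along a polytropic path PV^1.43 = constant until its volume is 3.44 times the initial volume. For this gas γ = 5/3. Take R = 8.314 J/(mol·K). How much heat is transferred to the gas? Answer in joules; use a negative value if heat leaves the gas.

V₁ = nRT₁/P₁ = 1.76×8.314×334/346 = 14.1 L.
Polytropic n=1.43: T₂ = T₁(V₁/V₂)^(n−1) = 334×(0.291)^0.43 = 196 K; P₂ = P₁(V₁/V₂)^n = 59.1 kPa.
W = (P₁V₁−P₂V₂)/(n−1) = (346×14.1−59.1×48.6)/0.43 = 4680 J.
ΔU = nCvΔT = 1.76×12.5×(196−334) = -3020 J.
Q = ΔU + W = 1660 J.

1660 J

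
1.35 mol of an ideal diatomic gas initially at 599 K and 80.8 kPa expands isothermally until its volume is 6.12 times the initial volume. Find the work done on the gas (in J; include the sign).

V₁ = nRT₁/P₁ = 1.35×8.314×599/80.8 = 83.2 L.
Isothermal: T stays 599 K; PV = const ⇒ V₂ = 509 L, P₂ = 13.2 kPa.
W = nRT ln(V₂/V₁) = 1.35×8.314×599×ln(6.12) = 12200 J.
Work done on the gas = −W_by = -12200 J.

-12200 J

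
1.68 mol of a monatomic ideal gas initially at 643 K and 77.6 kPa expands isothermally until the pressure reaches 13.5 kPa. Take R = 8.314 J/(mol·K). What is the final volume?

V₁ = nRT₁/P₁ = 1.68×8.314×643/77.6 = 116 L.
Isothermal: T stays 643 K; PV = const ⇒ V₂ = 665 L, P₂ = 13.5 kPa.

665 L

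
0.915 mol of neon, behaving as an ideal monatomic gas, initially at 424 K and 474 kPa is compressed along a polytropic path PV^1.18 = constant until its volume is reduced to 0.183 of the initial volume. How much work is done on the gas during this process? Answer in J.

V₁ = nRT₁/P₁ = 0.915×8.314×424/474 = 6.80 L.
Polytropic n=1.18: T₂ = T₁(V₁/V₂)^(n−1) = 424×(5.46)^0.18 = 576 K; P₂ = P₁(V₁/V₂)^n = 3520 kPa.
W = (P₁V₁−P₂V₂)/(n−1) = (474×6.80−3520×1.25)/0.18 = -6410 J.
Work done on the gas = −W_by = 6410 J.

6410 J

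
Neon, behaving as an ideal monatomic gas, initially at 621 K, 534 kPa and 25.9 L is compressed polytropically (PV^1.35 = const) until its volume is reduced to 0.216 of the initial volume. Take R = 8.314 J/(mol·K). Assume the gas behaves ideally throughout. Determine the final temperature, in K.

Polytropic n=1.35: T₂ = T₁(V₁/V₂)^(n−1) = 621×(4.63)^0.35 = 1060 K; P₂ = P₁(V₁/V₂)^n = 4230 kPa.

1060 K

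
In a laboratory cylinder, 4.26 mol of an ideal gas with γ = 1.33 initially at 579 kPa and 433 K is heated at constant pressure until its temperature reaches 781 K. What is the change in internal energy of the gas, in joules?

V₁ = nRT₁/P₁ = 4.26×8.314×433/579 = 26.5 L.
Isobaric: P stays 579 kPa; V/T = const ⇒ T₂ = 781 K, V₂ = 47.8 L.
For an ideal gas ΔU = nCvΔT with Cv = R/(γ−1) = 25.2 J/(mol·K).
ΔU = 4.26×25.2×(781−433) = 37300 J.

37300 J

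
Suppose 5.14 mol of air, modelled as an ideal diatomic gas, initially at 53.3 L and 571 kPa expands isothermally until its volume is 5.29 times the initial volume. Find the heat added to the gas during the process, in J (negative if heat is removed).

T₁ = P₁V₁/(nR) = 571×53.3/(5.14×8.314) = 712 K.
Isothermal: T stays 712 K; PV = const ⇒ V₂ = 282 L, P₂ = 108 kPa.
ΔU = 0 (ideal gas, T constant).
W = nRT ln(V₂/V₁) = 5.14×8.314×712×ln(5.29) = 50700 J.
Q = ΔU + W = 50700 J.

50700 J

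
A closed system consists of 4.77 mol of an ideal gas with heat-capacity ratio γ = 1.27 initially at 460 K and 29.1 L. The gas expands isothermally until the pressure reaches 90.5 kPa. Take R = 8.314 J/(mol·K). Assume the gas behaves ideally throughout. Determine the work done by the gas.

P₁ = nRT₁/V₁ = 4.77×8.314×460/29.1 = 627 kPa.
Isothermal: T stays 460 K; PV = const ⇒ V₂ = 202 L, P₂ = 90.5 kPa.
W = nRT ln(V₂/V₁) = 4.77×8.314×460×ln(6.93) = 35300 J.

35300 J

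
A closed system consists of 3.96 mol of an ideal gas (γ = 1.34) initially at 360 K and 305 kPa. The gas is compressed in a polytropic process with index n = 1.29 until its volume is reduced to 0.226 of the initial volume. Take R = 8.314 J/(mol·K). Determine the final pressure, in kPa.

V₁ = nRT₁/P₁ = 3.96×8.314×360/305 = 38.9 L.
Polytropic n=1.29: T₂ = T₁(V₁/V₂)^(n−1) = 360×(4.42)^0.29 = 554 K; P₂ = P₁(V₁/V₂)^n = 2080 kPa.

2080 kPa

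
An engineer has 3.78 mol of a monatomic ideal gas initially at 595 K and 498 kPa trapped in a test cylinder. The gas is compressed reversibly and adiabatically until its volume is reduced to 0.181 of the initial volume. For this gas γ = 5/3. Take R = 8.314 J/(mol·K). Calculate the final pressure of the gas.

8600 kPa

V₁ = nRT₁/P₁ = 3.78×8.314×595/498 = 37.5 L.
Adiabatic: TV^(γ−1) = const ⇒ T₂ = 595×(5.52)^0.667 = 1860 K; PV^γ = const ⇒ P₂ = 8600 kPa.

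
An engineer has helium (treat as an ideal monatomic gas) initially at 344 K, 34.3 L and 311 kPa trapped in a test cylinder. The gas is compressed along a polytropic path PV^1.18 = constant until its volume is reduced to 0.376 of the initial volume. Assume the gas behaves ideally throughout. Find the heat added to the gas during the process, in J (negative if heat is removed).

n = P₁V₁/(RT₁) = 311×34.3/(8.314×344) = 3.73 mol.
Polytropic n=1.18: T₂ = T₁(V₁/V₂)^(n−1) = 344×(2.66)^0.18 = 410 K; P₂ = P₁(V₁/V₂)^n = 986 kPa.
W = (P₁V₁−P₂V₂)/(n−1) = (311×34.3−986×12.9)/0.18 = -11400 J.
ΔU = nCvΔT = 3.73×12.5×(410−344) = 3080 J.
Q = ΔU + W = -8330 J.

-8330 J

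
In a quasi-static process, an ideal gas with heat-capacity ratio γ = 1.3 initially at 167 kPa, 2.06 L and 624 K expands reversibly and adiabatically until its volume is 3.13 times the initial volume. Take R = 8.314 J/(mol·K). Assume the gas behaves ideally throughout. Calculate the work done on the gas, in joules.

-332 J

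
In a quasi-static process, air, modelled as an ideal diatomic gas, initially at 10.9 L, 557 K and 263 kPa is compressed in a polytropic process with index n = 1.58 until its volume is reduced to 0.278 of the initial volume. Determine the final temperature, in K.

1170 K

Polytropic n=1.58: T₂ = T₁(V₁/V₂)^(n−1) = 557×(3.60)^0.58 = 1170 K; P₂ = P₁(V₁/V₂)^n = 1990 kPa.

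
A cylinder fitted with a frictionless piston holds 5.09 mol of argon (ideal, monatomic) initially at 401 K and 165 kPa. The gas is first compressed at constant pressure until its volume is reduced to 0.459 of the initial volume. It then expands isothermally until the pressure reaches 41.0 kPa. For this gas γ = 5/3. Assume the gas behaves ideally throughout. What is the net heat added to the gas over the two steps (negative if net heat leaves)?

V₁ = nRT₁/P₁ = 5.09×8.314×401/165 = 103 L.
Step 1 — Isobaric: P stays 165 kPa; V/T = const ⇒ T₂ = 184 K, V₂ = 47.2 L.
W = PΔV = 165×(47.2−103) kPa·L = -9180 J.
ΔU = nCvΔT = 5.09×12.5×(184−401) = -13800 J.
Q = ΔU + W = nCpΔT = -23000 J.
State after step 1: P = 165 kPa, V = 47.2 L, T = 184 K.
Step 2 — Isothermal: T stays 184 K; PV = const ⇒ V₂ = 190 L, P₂ = 41.0 kPa.
ΔU = 0 (ideal gas, T constant).
W = nRT ln(V₂/V₁) = 5.09×8.314×184×ln(4.02) = 10800 J.
Q = ΔU + W = 10800 J.
Net over both steps: W = 1660 J, Q = -12100 J, ΔU = -13800 J.

-12100 J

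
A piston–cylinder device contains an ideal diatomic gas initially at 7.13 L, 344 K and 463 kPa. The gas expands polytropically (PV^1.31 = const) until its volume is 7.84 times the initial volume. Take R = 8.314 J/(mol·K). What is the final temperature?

Polytropic n=1.31: T₂ = T₁(V₁/V₂)^(n−1) = 344×(0.128)^0.31 = 182 K; P₂ = P₁(V₁/V₂)^n = 31.2 kPa.

182 K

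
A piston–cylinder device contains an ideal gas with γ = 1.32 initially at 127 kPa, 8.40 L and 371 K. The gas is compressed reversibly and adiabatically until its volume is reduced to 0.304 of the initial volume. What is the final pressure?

Adiabatic: TV^(γ−1) = const ⇒ T₂ = 371×(3.29)^0.320 = 543 K; PV^γ = const ⇒ P₂ = 612 kPa.

612 kPa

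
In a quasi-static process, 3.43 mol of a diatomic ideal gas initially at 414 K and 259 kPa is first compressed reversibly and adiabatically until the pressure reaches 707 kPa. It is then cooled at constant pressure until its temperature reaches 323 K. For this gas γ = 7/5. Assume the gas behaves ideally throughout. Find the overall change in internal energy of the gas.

V₁ = nRT₁/P₁ = 3.43×8.314×414/259 = 45.6 L.
Step 1 — Adiabatic: T₂/T₁ = (P₂/P₁)^((γ−1)/γ) ⇒ T₂ = 414×(2.73)^0.286 = 552 K; V₂ = 22.2 L.
ΔU = nCvΔT = 3.43×20.8×(552−414) = 9810 J.
Q = 0 for an adiabatic process, so W = −ΔU = -9810 J.
State after step 1: P = 707 kPa, V = 22.2 L, T = 552 K.
Step 2 — Isobaric: P stays 707 kPa; V/T = const ⇒ T₂ = 323 K, V₂ = 13.0 L.
W = PΔV = 707×(13.0−22.2) kPa·L = -6520 J.
ΔU = nCvΔT = 3.43×20.8×(323−552) = -16300 J.
Q = ΔU + W = nCpΔT = -22800 J.
Net over both steps: W = -16300 J, Q = -22800 J, ΔU = -6490 J.

-6490 J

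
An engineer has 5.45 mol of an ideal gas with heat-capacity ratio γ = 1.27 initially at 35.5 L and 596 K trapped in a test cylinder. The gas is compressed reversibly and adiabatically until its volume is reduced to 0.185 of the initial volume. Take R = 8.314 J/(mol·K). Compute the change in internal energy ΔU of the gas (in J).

P₁ = nRT₁/V₁ = 5.45×8.314×596/35.5 = 761 kPa.
Adiabatic: TV^(γ−1) = const ⇒ T₂ = 596×(5.41)^0.270 = 940 K; PV^γ = const ⇒ P₂ = 6490 kPa.
For an ideal gas ΔU = nCvΔT with Cv = R/(γ−1) = 30.8 J/(mol·K).
ΔU = 5.45×30.8×(940−596) = 57700 J.

57700 J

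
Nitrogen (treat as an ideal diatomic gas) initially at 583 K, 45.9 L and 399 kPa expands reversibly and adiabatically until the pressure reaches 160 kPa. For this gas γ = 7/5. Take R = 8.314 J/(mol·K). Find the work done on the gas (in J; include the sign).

n = P₁V₁/(RT₁) = 399×45.9/(8.314×583) = 3.78 mol.
Adiabatic: T₂/T₁ = (P₂/P₁)^((γ−1)/γ) ⇒ T₂ = 583×(0.401)^0.286 = 449 K; V₂ = 88.2 L.
ΔU = nCvΔT = 3.78×20.8×(449−583) = -10500 J.
Q = 0 for an adiabatic process, so W = −ΔU = 10500 J.
Work done on the gas = −W_by = -10500 J.

-10500 J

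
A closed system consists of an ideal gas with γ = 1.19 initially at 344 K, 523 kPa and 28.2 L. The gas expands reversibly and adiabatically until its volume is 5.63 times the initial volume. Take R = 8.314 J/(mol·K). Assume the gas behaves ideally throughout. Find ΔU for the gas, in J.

-21700 J

n = P₁V₁/(RT₁) = 523×28.2/(8.314×344) = 5.16 mol.
Adiabatic: TV^(γ−1) = const ⇒ T₂ = 344×(0.178)^0.190 = 248 K; PV^γ = const ⇒ P₂ = 66.9 kPa.
For an ideal gas ΔU = nCvΔT with Cv = R/(γ−1) = 43.8 J/(mol·K).
ΔU = 5.16×43.8×(248−344) = -21700 J.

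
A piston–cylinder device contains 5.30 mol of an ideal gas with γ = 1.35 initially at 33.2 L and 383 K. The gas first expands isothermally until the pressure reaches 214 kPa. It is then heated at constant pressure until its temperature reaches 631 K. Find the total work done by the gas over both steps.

25500 J

P₁ = nRT₁/V₁ = 5.30×8.314×383/33.2 = 508 kPa.
Step 1 — Isothermal: T stays 383 K; PV = const ⇒ V₂ = 78.9 L, P₂ = 214 kPa.
ΔU = 0 (ideal gas, T constant).
W = nRT ln(V₂/V₁) = 5.30×8.314×383×ln(2.38) = 14600 J.
Q = ΔU + W = 14600 J.
State after step 1: P = 214 kPa, V = 78.9 L, T = 383 K.
Step 2 — Isobaric: P stays 214 kPa; V/T = const ⇒ T₂ = 631 K, V₂ = 130 L.
W = PΔV = 214×(130−78.9) kPa·L = 10900 J.
ΔU = nCvΔT = 5.30×23.8×(631−383) = 31200 J.
Q = ΔU + W = nCpΔT = 42200 J.
Net over both steps: W = 25500 J, Q = 56800 J, ΔU = 31200 J.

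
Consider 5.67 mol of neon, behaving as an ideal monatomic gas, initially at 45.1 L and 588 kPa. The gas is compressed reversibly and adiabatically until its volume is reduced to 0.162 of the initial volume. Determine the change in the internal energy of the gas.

94100 J

T₁ = P₁V₁/(nR) = 588×45.1/(5.67×8.314) = 563 K.
Adiabatic: TV^(γ−1) = const ⇒ T₂ = 563×(6.17)^0.667 = 1890 K; PV^γ = const ⇒ P₂ = 12200 kPa.
For an ideal gas ΔU = nCvΔT with Cv = (3/2)R = 12.5 J/(mol·K).
ΔU = 5.67×12.5×(1890−563) = 94100 J.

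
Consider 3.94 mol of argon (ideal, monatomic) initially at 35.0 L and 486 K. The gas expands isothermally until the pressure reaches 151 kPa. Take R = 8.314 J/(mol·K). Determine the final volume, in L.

P₁ = nRT₁/V₁ = 3.94×8.314×486/35.0 = 455 kPa.
Isothermal: T stays 486 K; PV = const ⇒ V₂ = 105 L, P₂ = 151 kPa.

105 L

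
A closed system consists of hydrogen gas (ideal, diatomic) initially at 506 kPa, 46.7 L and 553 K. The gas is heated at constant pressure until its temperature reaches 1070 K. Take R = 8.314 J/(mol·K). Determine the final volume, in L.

Isobaric: P stays 506 kPa; V/T = const ⇒ T₂ = 1070 K, V₂ = 90.4 L.

90.4 L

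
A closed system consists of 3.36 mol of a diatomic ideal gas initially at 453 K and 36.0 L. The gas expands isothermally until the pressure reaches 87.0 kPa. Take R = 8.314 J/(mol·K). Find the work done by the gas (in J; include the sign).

P₁ = nRT₁/V₁ = 3.36×8.314×453/36.0 = 352 kPa.
Isothermal: T stays 453 K; PV = const ⇒ V₂ = 145 L, P₂ = 87.0 kPa.
W = nRT ln(V₂/V₁) = 3.36×8.314×453×ln(4.04) = 17700 J.

17700 J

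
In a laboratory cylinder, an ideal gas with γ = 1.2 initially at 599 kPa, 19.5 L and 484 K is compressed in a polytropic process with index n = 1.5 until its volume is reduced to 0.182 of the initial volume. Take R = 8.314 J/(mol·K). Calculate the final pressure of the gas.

Polytropic n=1.5: T₂ = T₁(V₁/V₂)^(n−1) = 484×(5.49)^0.50 = 1130 K; P₂ = P₁(V₁/V₂)^n = 7710 kPa.

7710 kPa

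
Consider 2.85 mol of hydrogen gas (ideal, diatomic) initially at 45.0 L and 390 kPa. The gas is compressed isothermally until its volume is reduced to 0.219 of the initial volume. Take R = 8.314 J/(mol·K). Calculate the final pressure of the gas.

T₁ = P₁V₁/(nR) = 390×45.0/(2.85×8.314) = 741 K.
Isothermal: T stays 741 K; PV = const ⇒ V₂ = 9.86 L, P₂ = 1780 kPa.

1780 kPa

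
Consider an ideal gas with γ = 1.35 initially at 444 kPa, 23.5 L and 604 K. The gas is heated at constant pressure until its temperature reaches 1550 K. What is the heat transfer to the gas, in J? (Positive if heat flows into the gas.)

63000 J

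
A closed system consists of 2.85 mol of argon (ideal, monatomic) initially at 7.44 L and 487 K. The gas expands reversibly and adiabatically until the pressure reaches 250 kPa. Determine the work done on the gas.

-8970 J

P₁ = nRT₁/V₁ = 2.85×8.314×487/7.44 = 1550 kPa.
Adiabatic: T₂/T₁ = (P₂/P₁)^((γ−1)/γ) ⇒ T₂ = 487×(0.161)^0.400 = 235 K; V₂ = 22.2 L.
ΔU = nCvΔT = 2.85×12.5×(235−487) = -8970 J.
Q = 0 for an adiabatic process, so W = −ΔU = 8970 J.
Work done on the gas = −W_by = -8970 J.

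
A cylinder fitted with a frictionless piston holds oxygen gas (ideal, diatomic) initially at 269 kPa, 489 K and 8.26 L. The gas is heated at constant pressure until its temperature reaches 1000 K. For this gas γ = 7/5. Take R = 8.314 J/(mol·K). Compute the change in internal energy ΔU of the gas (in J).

5800 J

n = P₁V₁/(RT₁) = 269×8.26/(8.314×489) = 0.547 mol.
Isobaric: P stays 269 kPa; V/T = const ⇒ T₂ = 1000 K, V₂ = 16.9 L.
For an ideal gas ΔU = nCvΔT with Cv = (5/2)R = 20.8 J/(mol·K).
ΔU = 0.547×20.8×(1000−489) = 5800 J.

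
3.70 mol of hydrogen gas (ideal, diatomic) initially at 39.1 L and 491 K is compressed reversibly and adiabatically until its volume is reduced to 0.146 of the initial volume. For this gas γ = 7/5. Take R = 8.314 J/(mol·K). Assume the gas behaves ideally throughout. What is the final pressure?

5710 kPa

P₁ = nRT₁/V₁ = 3.70×8.314×491/39.1 = 386 kPa.
Adiabatic: TV^(γ−1) = const ⇒ T₂ = 491×(6.85)^0.400 = 1060 K; PV^γ = const ⇒ P₂ = 5710 kPa.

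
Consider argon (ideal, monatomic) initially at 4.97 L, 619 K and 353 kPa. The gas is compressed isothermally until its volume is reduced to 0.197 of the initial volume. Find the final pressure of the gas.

1790 kPa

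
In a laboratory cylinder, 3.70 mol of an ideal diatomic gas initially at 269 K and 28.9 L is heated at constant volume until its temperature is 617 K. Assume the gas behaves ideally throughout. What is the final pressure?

657 kPa

P₁ = nRT₁/V₁ = 3.70×8.314×269/28.9 = 286 kPa.
Isochoric: V stays 28.9 L; P/T = const ⇒ T₂ = 617 K, P₂ = 657 kPa.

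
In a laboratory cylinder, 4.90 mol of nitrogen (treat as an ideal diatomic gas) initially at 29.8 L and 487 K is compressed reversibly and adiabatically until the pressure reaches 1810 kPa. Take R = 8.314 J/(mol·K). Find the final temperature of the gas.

P₁ = nRT₁/V₁ = 4.90×8.314×487/29.8 = 666 kPa.
Adiabatic: T₂/T₁ = (P₂/P₁)^((γ−1)/γ) ⇒ T₂ = 487×(2.72)^0.286 = 648 K; V₂ = 14.6 L.

648 K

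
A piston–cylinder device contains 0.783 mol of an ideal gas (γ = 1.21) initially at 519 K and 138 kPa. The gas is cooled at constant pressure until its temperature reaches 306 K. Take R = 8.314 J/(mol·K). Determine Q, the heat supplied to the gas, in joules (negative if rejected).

-7990 J

V₁ = nRT₁/P₁ = 0.783×8.314×519/138 = 24.5 L.
Isobaric: P stays 138 kPa; V/T = const ⇒ T₂ = 306 K, V₂ = 14.4 L.
W = PΔV = 138×(14.4−24.5) kPa·L = -1390 J.
ΔU = nCvΔT = 0.783×39.6×(306−519) = -6600 J.
Q = ΔU + W = nCpΔT = -7990 J.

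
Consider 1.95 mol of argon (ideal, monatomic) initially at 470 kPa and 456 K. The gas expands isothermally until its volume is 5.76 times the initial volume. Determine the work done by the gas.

12900 J

V₁ = nRT₁/P₁ = 1.95×8.314×456/470 = 15.7 L.
Isothermal: T stays 456 K; PV = const ⇒ V₂ = 90.6 L, P₂ = 81.6 kPa.
W = nRT ln(V₂/V₁) = 1.95×8.314×456×ln(5.76) = 12900 J.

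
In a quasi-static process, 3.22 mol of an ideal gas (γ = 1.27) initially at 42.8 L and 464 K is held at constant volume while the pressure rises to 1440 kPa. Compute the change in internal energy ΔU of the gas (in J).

P₁ = nRT₁/V₁ = 3.22×8.314×464/42.8 = 290 kPa.
Isochoric: V stays 42.8 L; P/T = const ⇒ T₂ = 2300 K, P₂ = 1440 kPa.
For an ideal gas ΔU = nCvΔT with Cv = R/(γ−1) = 30.8 J/(mol·K).
ΔU = 3.22×30.8×(2300−464) = 182000 J.

182000 J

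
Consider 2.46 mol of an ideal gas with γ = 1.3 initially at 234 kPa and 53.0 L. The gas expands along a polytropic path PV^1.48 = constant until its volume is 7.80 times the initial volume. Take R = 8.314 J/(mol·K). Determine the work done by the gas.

T₁ = P₁V₁/(nR) = 234×53.0/(2.46×8.314) = 606 K.
Polytropic n=1.48: T₂ = T₁(V₁/V₂)^(n−1) = 606×(0.128)^0.48 = 226 K; P₂ = P₁(V₁/V₂)^n = 11.2 kPa.
W = (P₁V₁−P₂V₂)/(n−1) = (234×53.0−11.2×413)/0.48 = 16200 J.

16200 J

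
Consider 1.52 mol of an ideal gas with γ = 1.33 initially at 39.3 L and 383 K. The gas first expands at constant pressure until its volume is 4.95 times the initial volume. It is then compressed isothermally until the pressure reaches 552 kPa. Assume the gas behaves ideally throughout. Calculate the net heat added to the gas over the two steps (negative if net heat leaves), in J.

P₁ = nRT₁/V₁ = 1.52×8.314×383/39.3 = 123 kPa.
Step 1 — Isobaric: P stays 123 kPa; V/T = const ⇒ T₂ = 1900 K, V₂ = 195 L.
W = PΔV = 123×(195−39.3) kPa·L = 19100 J.
ΔU = nCvΔT = 1.52×25.2×(1900−383) = 57900 J.
Q = ΔU + W = nCpΔT = 77100 J.
State after step 1: P = 123 kPa, V = 195 L, T = 1900 K.
Step 2 — Isothermal: T stays 1900 K; PV = const ⇒ V₂ = 43.4 L, P₂ = 552 kPa.
ΔU = 0 (ideal gas, T constant).
W = nRT ln(V₂/V₁) = 1.52×8.314×1900×ln(0.223) = -35900 J.
Q = ΔU + W = -35900 J.
Net over both steps: W = -16800 J, Q = 41100 J, ΔU = 57900 J.

41100 J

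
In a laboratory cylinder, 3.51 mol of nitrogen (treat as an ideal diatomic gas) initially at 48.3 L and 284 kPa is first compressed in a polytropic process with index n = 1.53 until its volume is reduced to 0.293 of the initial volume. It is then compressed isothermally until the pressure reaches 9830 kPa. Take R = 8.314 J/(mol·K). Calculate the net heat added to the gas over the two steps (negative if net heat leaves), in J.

-36100 J

T₁ = P₁V₁/(nR) = 284×48.3/(3.51×8.314) = 470 K.
Step 1 — Polytropic n=1.53: T₂ = T₁(V₁/V₂)^(n−1) = 470×(3.41)^0.53 = 901 K; P₂ = P₁(V₁/V₂)^n = 1860 kPa.
W = (P₁V₁−P₂V₂)/(n−1) = (284×48.3−1860×14.2)/0.53 = -23700 J.
ΔU = nCvΔT = 3.51×20.8×(901−470) = 31400 J.
Q = ΔU + W = 7710 J.
State after step 1: P = 1860 kPa, V = 14.2 L, T = 901 K.
Step 2 — Isothermal: T stays 901 K; PV = const ⇒ V₂ = 2.67 L, P₂ = 9830 kPa.
ΔU = 0 (ideal gas, T constant).
W = nRT ln(V₂/V₁) = 3.51×8.314×901×ln(0.189) = -43800 J.
Q = ΔU + W = -43800 J.
Net over both steps: W = -67500 J, Q = -36100 J, ΔU = 31400 J.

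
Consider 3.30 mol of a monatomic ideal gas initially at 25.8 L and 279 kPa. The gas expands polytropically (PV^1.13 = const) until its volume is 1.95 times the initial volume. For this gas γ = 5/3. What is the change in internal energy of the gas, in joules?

-898 J

T₁ = P₁V₁/(nR) = 279×25.8/(3.30×8.314) = 262 K.
Polytropic n=1.13: T₂ = T₁(V₁/V₂)^(n−1) = 262×(0.513)^0.13 = 241 K; P₂ = P₁(V₁/V₂)^n = 131 kPa.
For an ideal gas ΔU = nCvΔT with Cv = (3/2)R = 12.5 J/(mol·K).
ΔU = 3.30×12.5×(241−262) = -898 J.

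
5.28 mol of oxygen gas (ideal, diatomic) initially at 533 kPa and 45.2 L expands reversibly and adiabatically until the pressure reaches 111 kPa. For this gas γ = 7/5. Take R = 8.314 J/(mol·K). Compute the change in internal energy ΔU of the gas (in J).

-21800 J

T₁ = P₁V₁/(nR) = 533×45.2/(5.28×8.314) = 549 K.
Adiabatic: T₂/T₁ = (P₂/P₁)^((γ−1)/γ) ⇒ T₂ = 549×(0.208)^0.286 = 351 K; V₂ = 139 L.
For an ideal gas ΔU = nCvΔT with Cv = (5/2)R = 20.8 J/(mol·K).
ΔU = 5.28×20.8×(351−549) = -21800 J.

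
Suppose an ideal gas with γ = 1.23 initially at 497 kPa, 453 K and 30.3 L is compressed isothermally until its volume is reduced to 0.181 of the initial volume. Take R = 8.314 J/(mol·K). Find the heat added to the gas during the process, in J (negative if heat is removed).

-25700 J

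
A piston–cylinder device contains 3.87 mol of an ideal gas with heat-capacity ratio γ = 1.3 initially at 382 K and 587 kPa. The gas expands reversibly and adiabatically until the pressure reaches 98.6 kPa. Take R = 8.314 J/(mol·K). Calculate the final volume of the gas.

82.6 L

V₁ = nRT₁/P₁ = 3.87×8.314×382/587 = 20.9 L.
Adiabatic: T₂/T₁ = (P₂/P₁)^((γ−1)/γ) ⇒ T₂ = 382×(0.168)^0.231 = 253 K; V₂ = 82.6 L.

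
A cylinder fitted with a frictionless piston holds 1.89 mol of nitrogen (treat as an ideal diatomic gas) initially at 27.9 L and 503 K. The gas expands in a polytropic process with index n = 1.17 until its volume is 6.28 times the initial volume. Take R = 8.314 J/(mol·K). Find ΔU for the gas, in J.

-5300 J

P₁ = nRT₁/V₁ = 1.89×8.314×503/27.9 = 283 kPa.
Polytropic n=1.17: T₂ = T₁(V₁/V₂)^(n−1) = 503×(0.159)^0.17 = 368 K; P₂ = P₁(V₁/V₂)^n = 33.0 kPa.
For an ideal gas ΔU = nCvΔT with Cv = (5/2)R = 20.8 J/(mol·K).
ΔU = 1.89×20.8×(368−503) = -5300 J.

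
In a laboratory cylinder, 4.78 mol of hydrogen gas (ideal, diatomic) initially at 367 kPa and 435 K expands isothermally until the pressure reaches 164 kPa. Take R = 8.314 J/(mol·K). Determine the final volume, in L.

105 L

V₁ = nRT₁/P₁ = 4.78×8.314×435/367 = 47.1 L.
Isothermal: T stays 435 K; PV = const ⇒ V₂ = 105 L, P₂ = 164 kPa.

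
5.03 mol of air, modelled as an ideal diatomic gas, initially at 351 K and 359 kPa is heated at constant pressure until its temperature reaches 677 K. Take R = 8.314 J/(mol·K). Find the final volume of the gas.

78.9 L

V₁ = nRT₁/P₁ = 5.03×8.314×351/359 = 40.9 L.
Isobaric: P stays 359 kPa; V/T = const ⇒ T₂ = 677 K, V₂ = 78.9 L.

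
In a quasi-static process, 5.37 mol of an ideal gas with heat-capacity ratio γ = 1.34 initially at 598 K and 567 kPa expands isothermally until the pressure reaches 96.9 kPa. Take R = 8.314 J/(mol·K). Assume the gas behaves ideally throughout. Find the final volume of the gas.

V₁ = nRT₁/P₁ = 5.37×8.314×598/567 = 47.1 L.
Isothermal: T stays 598 K; PV = const ⇒ V₂ = 276 L, P₂ = 96.9 kPa.

276 L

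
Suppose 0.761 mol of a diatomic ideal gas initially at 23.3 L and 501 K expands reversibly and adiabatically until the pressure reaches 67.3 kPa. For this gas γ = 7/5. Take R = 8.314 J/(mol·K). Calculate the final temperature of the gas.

410 K

P₁ = nRT₁/V₁ = 0.761×8.314×501/23.3 = 136 kPa.
Adiabatic: T₂/T₁ = (P₂/P₁)^((γ−1)/γ) ⇒ T₂ = 501×(0.495)^0.286 = 410 K; V₂ = 38.5 L.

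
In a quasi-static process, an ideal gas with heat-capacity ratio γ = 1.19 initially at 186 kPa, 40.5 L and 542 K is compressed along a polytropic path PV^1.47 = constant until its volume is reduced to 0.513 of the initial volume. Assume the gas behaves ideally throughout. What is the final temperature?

742 K

Polytropic n=1.47: T₂ = T₁(V₁/V₂)^(n−1) = 542×(1.95)^0.47 = 742 K; P₂ = P₁(V₁/V₂)^n = 496 kPa.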